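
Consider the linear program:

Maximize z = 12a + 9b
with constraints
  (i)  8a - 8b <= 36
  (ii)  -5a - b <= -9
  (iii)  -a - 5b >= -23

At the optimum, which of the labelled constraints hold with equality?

Extreme points and z = 12a + 9b:
  (9/4, -9/4) → z = 27/4
  (91/12, 37/12) → z = 475/4
  (11/12, 53/12) → z = 203/4

The maximum is at (91/12, 37/12). Substituting into each constraint, equality holds for (i) and (iii); the remaining constraints have slack.

(i) and (iii)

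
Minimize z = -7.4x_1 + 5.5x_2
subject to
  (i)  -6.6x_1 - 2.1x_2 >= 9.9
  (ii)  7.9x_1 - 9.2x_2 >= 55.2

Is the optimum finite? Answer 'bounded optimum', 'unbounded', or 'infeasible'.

unbounded

From the feasible point (276/859, -4917/859), moving in the direction (2.1, -6.6) keeps every constraint satisfied while z decreases without bound.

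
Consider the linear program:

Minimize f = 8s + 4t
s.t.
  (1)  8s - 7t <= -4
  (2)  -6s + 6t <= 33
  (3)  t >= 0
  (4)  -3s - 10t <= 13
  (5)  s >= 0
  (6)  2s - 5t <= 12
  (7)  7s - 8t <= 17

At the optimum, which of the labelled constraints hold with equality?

(1) and (5)

Extreme points and f = 8s + 4t:
  (69/2, 40) → f = 436
  (0, 4/7) → f = 16/7
  (0, 11/2) → f = 22

The minimum is at (0, 4/7). Substituting into each constraint, equality holds for (1) and (5); the remaining constraints have slack.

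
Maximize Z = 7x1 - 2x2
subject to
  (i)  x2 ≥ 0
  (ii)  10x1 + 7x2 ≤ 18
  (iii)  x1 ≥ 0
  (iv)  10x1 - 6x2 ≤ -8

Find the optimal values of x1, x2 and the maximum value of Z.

x1 = 2/5, x2 = 2, maximum Z = -6/5

Vertices and Z = 7x1 - 2x2:
  (0, 18/7) → Z = -36/7
  (2/5, 2) → Z = -6/5
  (0, 4/3) → Z = -8/3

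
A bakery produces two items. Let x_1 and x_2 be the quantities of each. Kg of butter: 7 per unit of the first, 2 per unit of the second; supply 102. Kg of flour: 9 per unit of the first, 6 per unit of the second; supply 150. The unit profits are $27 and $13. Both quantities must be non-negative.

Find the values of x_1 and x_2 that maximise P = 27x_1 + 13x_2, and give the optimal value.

The binding constraints are 7x_1 + 2x_2 = 102 and 9x_1 + 6x_2 = 150.
Solving simultaneously gives x_1 = 13, x_2 = 11/2.

x_1 = 13, x_2 = 11/2, maximum P = 845/2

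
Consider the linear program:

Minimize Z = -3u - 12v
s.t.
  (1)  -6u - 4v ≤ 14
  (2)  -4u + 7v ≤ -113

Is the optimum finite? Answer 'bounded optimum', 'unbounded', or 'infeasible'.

From the feasible point (177/29, -367/29), moving in the direction (7, 4) keeps every constraint satisfied while Z decreases without bound.

unbounded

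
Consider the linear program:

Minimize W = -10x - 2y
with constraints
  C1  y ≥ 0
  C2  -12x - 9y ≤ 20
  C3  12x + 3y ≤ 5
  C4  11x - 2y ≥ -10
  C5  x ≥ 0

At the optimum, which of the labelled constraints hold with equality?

C1 and C3

Feasible corners and W = -10x - 2y:
  (5/12, 0) → W = -25/6
  (0, 0) → W = 0
  (0, 5/3) → W = -10/3

The minimum is at (5/12, 0). Substituting into each constraint, equality holds for C1 and C3; the remaining constraints have slack.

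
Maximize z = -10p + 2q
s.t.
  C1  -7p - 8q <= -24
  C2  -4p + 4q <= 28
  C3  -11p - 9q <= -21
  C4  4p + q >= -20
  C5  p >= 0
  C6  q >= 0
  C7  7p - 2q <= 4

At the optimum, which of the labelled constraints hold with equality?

Vertices and z = -10p + 2q:
  (0, 3) → z = 6
  (8/7, 2) → z = -52/7
  (0, 7) → z = 14
  (18/5, 53/5) → z = -74/5

The maximum is at (0, 7). Substituting into each constraint, equality holds for C2 and C5; the remaining constraints have slack.

C2 and C5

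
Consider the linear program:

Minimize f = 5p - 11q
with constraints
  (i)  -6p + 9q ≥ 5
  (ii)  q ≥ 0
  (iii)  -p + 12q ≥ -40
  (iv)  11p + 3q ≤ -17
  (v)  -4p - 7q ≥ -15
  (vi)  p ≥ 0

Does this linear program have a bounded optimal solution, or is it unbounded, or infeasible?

infeasible

The boundaries -6p + 9q = 5 and -4p - 7q = -15 meet at (50/39, 55/39), but that point violates 11p + 3q ≤ -17. Every candidate vertex is excluded by some other constraint, so the feasible region is empty.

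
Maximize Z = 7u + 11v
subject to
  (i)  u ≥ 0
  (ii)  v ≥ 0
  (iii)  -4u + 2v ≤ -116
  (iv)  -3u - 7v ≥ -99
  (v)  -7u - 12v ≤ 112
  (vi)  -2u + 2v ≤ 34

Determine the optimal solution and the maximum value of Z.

Feasible corners and Z = 7u + 11v:
  (29, 0) → Z = 203
  (33, 0) → Z = 231
  (505/17, 24/17) → Z = 3799/17

At the optimal vertex, v = 0 and -3u - 7v = -99.
Solving simultaneously gives u = 33, v = 0.

u = 33, v = 0, maximum Z = 231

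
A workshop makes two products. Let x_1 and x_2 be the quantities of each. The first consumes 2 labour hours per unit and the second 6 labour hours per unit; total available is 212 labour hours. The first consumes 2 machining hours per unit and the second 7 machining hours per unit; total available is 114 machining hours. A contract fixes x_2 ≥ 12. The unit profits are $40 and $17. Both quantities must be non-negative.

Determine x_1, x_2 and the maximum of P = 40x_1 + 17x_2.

x_1 = 15, x_2 = 12, maximum P = 804

Corner points and P = 40x_1 + 17x_2:
  (0, 114/7) → P = 1938/7
  (0, 12) → P = 204
  (15, 12) → P = 804

At the optimal vertex, 2x_1 + 7x_2 = 114 and x_2 = 12.
Solving simultaneously gives x_1 = 15, x_2 = 12.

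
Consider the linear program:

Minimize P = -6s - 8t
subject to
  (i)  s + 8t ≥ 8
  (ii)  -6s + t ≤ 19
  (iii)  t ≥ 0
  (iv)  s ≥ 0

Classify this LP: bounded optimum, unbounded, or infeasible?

From the feasible point (8, 0), moving in the direction (1, 0) keeps every constraint satisfied while P decreases without bound.

unbounded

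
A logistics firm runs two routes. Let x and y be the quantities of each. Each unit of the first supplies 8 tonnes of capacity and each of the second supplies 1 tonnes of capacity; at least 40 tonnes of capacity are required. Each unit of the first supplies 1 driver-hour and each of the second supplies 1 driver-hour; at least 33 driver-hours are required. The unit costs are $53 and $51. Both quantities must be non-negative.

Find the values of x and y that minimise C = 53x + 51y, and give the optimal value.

Vertices and C = 53x + 51y:
  (0, 40) → C = 2040
  (33, 0) → C = 1749
  (1, 32) → C = 1685
The feasible region is unbounded (it extends along (0, 1), (1, 0)), but C strictly increases along every unbounded feasible direction, so there is no improving ray and the minimum is attained at a vertex.

The optimum lies where 8x + y = 40 and x + y = 33.
Solving simultaneously gives x = 1, y = 32.

x = 1, y = 32, minimum C = 1685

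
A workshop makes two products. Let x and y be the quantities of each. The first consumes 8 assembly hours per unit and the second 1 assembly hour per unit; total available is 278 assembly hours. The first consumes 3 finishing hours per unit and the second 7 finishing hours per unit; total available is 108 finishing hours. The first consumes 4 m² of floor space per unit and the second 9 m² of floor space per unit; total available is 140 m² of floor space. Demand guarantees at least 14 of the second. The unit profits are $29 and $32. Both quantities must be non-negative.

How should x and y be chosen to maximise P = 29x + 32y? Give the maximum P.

x = 10/3, y = 14, maximum P = 1634/3

Feasible corners and P = 29x + 32y:
  (0, 108/7) → P = 3456/7
  (0, 14) → P = 448
  (10/3, 14) → P = 1634/3

The binding constraints are 3x + 7y = 108 and y = 14.
Solving simultaneously gives x = 10/3, y = 14.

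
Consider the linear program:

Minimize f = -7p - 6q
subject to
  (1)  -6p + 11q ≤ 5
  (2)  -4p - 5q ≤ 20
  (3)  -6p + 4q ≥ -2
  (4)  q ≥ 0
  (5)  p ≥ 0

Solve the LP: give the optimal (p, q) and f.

Feasible corners and f = -7p - 6q:
  (1, 1) → f = -13
  (0, 5/11) → f = -30/11
  (1/3, 0) → f = -7/3
  (0, 0) → f = 0

p = 1, q = 1, minimum f = -13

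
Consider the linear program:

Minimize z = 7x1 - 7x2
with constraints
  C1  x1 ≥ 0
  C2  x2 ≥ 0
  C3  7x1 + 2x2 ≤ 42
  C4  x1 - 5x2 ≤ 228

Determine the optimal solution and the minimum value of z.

x1 = 0, x2 = 21, minimum z = -147

Corner points and z = 7x1 - 7x2:
  (0, 0) → z = 0
  (0, 21) → z = -147
  (6, 0) → z = 42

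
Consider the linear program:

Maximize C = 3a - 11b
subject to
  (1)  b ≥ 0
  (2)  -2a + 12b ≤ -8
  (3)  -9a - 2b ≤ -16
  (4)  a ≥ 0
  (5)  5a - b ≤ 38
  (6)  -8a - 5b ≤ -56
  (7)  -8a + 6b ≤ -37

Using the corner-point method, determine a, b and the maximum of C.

a = 38/5, b = 0, maximum C = 114/5

Feasible corners and C = 3a - 11b:
  (38/5, 0) → C = 114/5
  (7, 0) → C = 21
  (224/29, 18/29) → C = 474/29
  (356/53, 24/53) → C = 804/53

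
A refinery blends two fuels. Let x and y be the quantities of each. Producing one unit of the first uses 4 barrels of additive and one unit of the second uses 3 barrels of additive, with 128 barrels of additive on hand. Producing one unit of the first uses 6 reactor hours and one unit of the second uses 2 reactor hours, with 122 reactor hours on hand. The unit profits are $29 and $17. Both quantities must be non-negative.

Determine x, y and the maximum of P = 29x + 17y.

Extreme points and P = 29x + 17y:
  (0, 0) → P = 0
  (0, 128/3) → P = 2176/3
  (61/3, 0) → P = 1769/3
  (11, 28) → P = 795

x = 11, y = 28, maximum P = 795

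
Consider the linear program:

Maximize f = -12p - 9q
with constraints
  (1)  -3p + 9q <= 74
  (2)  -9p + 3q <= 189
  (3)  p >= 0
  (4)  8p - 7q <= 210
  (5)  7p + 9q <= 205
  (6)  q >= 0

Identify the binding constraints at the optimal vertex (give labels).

(3) and (6)

Corner points and f = -12p - 9q:
  (0, 74/9) → f = -74
  (131/10, 1133/90) → f = -541/2
  (0, 0) → f = 0
  (3325/121, 170/121) → f = -41430/121
  (105/4, 0) → f = -315

The maximum is at (0, 0). Substituting into each constraint, equality holds for (3) and (6); the remaining constraints have slack.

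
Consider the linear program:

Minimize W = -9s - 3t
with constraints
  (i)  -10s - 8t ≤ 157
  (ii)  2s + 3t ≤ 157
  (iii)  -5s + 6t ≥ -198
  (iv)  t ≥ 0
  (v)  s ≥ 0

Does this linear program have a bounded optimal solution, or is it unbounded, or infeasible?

bounded optimum

Extreme points and W = -9s - 3t:
  (512/9, 389/27) → W = -4997/9
  (0, 157/3) → W = -157
  (198/5, 0) → W = -1782/5
  (0, 0) → W = 0
The feasible region has finitely many vertices and no improving ray; the minimum is -4997/9 at (512/9, 389/27).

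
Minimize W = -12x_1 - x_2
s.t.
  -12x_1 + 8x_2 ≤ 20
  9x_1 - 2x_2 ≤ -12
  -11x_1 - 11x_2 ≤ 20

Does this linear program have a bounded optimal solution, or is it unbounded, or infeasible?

Feasible corners and W = -12x_1 - x_2:
  (-7/6, 3/4) → W = 53/4
  (-19/11, -1/11) → W = 229/11
  (-172/121, -48/121) → W = 192/11
The feasible region has finitely many vertices and no improving ray; the minimum is 53/4 at (-7/6, 3/4).

bounded optimum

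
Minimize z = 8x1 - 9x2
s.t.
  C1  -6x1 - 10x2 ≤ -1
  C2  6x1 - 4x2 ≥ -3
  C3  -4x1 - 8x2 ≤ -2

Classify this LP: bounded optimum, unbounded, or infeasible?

unbounded

From the feasible point (-1/4, 3/8), moving in the direction (4, 6) keeps every constraint satisfied while z decreases without bound.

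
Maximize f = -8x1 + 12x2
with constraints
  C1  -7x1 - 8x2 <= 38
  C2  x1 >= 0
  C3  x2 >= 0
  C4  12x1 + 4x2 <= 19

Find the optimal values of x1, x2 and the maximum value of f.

x1 = 0, x2 = 19/4, maximum f = 57

At the optimal vertex, x1 = 0 and 12x1 + 4x2 = 19.
Solving simultaneously gives x1 = 0, x2 = 19/4.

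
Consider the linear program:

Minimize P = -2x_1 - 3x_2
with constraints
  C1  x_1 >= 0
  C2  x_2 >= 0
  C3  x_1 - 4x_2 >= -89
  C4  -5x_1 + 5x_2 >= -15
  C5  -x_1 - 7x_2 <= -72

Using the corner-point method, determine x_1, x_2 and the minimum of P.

Vertices and P = -2x_1 - 3x_2:
  (0, 89/4) → P = -267/4
  (0, 72/7) → P = -216/7
  (101/3, 92/3) → P = -478/3
  (93/8, 69/8) → P = -393/8

The optimum lies where x_1 - 4x_2 = -89 and -5x_1 + 5x_2 = -15.
Solving simultaneously gives x_1 = 101/3, x_2 = 92/3.

x_1 = 101/3, x_2 = 92/3, minimum P = -478/3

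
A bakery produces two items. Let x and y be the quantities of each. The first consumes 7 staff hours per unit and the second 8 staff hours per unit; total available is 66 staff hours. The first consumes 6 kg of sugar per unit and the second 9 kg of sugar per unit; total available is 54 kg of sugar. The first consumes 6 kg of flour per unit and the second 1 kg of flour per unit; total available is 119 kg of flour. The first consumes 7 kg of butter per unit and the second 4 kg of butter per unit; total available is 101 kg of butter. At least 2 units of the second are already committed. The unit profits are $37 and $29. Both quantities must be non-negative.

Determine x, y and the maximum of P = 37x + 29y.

Feasible corners and P = 37x + 29y:
  (0, 6) → P = 174
  (0, 2) → P = 58
  (6, 2) → P = 280

x = 6, y = 2, maximum P = 280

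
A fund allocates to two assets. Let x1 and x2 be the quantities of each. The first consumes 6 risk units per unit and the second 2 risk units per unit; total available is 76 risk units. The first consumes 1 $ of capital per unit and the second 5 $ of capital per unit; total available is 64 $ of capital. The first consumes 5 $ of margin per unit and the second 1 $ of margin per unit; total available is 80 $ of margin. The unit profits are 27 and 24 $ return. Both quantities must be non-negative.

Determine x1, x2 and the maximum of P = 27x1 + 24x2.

x1 = 9, x2 = 11, maximum P = 507

Extreme points and P = 27x1 + 24x2:
  (0, 0) → P = 0
  (0, 64/5) → P = 1536/5
  (38/3, 0) → P = 342
  (9, 11) → P = 507

The binding constraints are 6x1 + 2x2 = 76 and x1 + 5x2 = 64.
Solving simultaneously gives x1 = 9, x2 = 11.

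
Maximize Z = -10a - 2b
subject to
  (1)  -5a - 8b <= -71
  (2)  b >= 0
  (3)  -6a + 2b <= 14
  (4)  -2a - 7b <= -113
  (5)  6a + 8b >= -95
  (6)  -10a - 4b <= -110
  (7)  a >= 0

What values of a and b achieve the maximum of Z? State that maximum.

The feasible region is unbounded (it extends along (1, 3), (1, 0)), but Z strictly decreases along every unbounded feasible direction, so there is no improving ray and the maximum is attained at a vertex.

a = 41/11, b = 200/11, maximum Z = -810/11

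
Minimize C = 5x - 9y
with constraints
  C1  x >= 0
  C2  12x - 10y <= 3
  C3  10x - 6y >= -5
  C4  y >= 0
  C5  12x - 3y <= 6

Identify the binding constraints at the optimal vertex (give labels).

C3 and C5

Feasible corners and C = 5x - 9y:
  (0, 5/6) → C = -15/2
  (0, 0) → C = 0
  (1/4, 0) → C = 5/4
  (17/28, 3/7) → C = -23/28
  (17/14, 20/7) → C = -275/14

The minimum is at (17/14, 20/7). Substituting into each constraint, equality holds for C3 and C5; the remaining constraints have slack.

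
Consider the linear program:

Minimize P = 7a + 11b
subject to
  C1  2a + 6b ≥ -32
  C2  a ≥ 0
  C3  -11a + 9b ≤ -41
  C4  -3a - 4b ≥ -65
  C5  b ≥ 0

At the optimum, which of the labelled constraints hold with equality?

C3 and C5

Corner points and P = 7a + 11b:
  (749/71, 592/71) → P = 11755/71
  (41/11, 0) → P = 287/11
  (65/3, 0) → P = 455/3

The minimum is at (41/11, 0). Substituting into each constraint, equality holds for C3 and C5; the remaining constraints have slack.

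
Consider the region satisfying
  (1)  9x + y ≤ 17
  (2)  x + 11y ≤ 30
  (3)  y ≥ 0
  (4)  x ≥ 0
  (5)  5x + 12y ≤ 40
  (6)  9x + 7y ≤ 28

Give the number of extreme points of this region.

5

Pairwise boundary intersections that survive every other constraint:
  (17/9, 0)
  (91/54, 11/6)
  (0, 30/11)
  (49/46, 121/46)
  (0, 0)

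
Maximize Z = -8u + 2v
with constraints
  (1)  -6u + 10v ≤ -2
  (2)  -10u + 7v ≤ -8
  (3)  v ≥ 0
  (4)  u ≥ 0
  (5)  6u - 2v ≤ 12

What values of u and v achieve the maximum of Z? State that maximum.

u = 4/5, v = 0, maximum Z = -32/5

Feasible corners and Z = -8u + 2v:
  (33/29, 14/29) → Z = -236/29
  (29/12, 5/4) → Z = -101/6
  (4/5, 0) → Z = -32/5
  (2, 0) → Z = -16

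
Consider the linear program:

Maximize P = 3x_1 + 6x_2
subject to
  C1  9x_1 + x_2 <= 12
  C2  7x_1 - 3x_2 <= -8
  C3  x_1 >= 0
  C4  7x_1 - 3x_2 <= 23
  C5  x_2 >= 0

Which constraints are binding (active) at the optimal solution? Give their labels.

Vertices and P = 3x_1 + 6x_2:
  (14/17, 78/17) → P = 30
  (0, 12) → P = 72
  (0, 8/3) → P = 16

The maximum is at (0, 12). Substituting into each constraint, equality holds for C1 and C3; the remaining constraints have slack.

C1 and C3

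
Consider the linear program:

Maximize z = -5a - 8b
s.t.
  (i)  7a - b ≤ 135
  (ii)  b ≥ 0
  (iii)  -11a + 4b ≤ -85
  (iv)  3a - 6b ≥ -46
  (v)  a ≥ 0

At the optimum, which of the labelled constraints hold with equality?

(ii) and (iii)

Vertices and z = -5a - 8b:
  (135/7, 0) → z = -675/7
  (856/39, 727/39) → z = -10096/39
  (85/11, 0) → z = -425/11
  (347/27, 761/54) → z = -177

The maximum is at (85/11, 0). Substituting into each constraint, equality holds for (ii) and (iii); the remaining constraints have slack.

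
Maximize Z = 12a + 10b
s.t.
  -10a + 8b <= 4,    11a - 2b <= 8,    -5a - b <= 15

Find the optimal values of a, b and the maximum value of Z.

Corner points and Z = 12a + 10b:
  (18/17, 31/17) → Z = 526/17
  (-62/25, -13/5) → Z = -1394/25
  (-22/21, -205/21) → Z = -2314/21

The optimum lies where -10a + 8b = 4 and 11a - 2b = 8.
Solving simultaneously gives a = 18/17, b = 31/17.

a = 18/17, b = 31/17, maximum Z = 526/17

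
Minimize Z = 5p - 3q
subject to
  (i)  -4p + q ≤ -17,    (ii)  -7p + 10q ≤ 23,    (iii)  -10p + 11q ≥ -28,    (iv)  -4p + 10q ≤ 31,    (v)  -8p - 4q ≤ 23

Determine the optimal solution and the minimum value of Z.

p = 67/12, q = 16/3, minimum Z = 143/12

Extreme points and Z = 5p - 3q:
  (159/34, 29/17) → Z = 621/34
  (67/12, 16/3) → Z = 143/12
  (621/56, 211/28) → Z = 1839/56

The optimum lies where -4p + q = -17 and -4p + 10q = 31.
Solving simultaneously gives p = 67/12, q = 16/3.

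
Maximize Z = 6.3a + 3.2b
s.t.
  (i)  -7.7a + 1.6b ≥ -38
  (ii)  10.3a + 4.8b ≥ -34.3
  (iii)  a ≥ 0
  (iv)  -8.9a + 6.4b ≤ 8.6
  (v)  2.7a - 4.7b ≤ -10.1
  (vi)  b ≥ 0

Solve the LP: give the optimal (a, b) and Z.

a = 22/3, b = 277/24, maximum Z = 1247/15

Feasible corners and Z = 6.3a + 3.2b:
  (22/3, 277/24) → Z = 1247/15
  (19476/3187, 18037/3187) → Z = 902086/15935
  (2422/2455, 6667/2455) → Z = 36593/2455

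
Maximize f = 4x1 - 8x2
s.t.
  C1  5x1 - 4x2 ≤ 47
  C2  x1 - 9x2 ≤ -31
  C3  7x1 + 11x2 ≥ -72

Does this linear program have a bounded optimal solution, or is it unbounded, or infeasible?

bounded optimum

Corner points and f = 4x1 - 8x2:
  (547/41, 202/41) → f = 572/41
  (-989/74, 145/74) → f = -2558/37
The feasible region has finitely many vertices and no improving ray; the maximum is 572/41 at (547/41, 202/41).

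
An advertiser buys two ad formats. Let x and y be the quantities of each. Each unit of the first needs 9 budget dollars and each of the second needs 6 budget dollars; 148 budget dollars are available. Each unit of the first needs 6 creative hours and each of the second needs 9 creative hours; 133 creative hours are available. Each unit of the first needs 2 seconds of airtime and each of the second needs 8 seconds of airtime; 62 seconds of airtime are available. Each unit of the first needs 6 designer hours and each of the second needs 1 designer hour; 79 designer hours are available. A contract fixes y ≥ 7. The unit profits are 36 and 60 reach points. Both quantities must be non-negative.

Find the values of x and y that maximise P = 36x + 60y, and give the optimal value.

Corner points and P = 36x + 60y:
  (0, 31/4) → P = 465
  (0, 7) → P = 420
  (3, 7) → P = 528

At the optimal vertex, 2x + 8y = 62 and y = 7.
Solving simultaneously gives x = 3, y = 7.

x = 3, y = 7, maximum P = 528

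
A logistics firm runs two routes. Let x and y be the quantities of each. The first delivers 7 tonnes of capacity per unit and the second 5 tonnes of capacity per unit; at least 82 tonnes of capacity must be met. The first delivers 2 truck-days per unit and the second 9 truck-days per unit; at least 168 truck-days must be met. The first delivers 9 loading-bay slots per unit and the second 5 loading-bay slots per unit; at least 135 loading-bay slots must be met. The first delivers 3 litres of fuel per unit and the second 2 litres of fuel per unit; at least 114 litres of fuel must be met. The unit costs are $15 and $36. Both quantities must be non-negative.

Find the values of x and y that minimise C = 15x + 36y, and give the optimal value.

x = 30, y = 12, minimum C = 882

Extreme points and C = 15x + 36y:
  (0, 57) → C = 2052
  (84, 0) → C = 1260
  (30, 12) → C = 882
The feasible region is unbounded (it extends along (0, 1), (1, 0)), but C strictly increases along every unbounded feasible direction, so there is no improving ray and the minimum is attained at a vertex.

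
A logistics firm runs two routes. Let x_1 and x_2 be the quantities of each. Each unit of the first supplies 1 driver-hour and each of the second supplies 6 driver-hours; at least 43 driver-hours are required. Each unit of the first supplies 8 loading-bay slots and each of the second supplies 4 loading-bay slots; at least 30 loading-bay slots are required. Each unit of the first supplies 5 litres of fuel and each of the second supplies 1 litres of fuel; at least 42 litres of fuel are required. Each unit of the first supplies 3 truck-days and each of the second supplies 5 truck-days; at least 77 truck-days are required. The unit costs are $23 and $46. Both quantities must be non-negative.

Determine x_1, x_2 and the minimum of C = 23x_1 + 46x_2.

x_1 = 19, x_2 = 4, minimum C = 621

Vertices and C = 23x_1 + 46x_2:
  (0, 42) → C = 1932
  (43, 0) → C = 989
  (19, 4) → C = 621
  (133/22, 259/22) → C = 14973/22
The feasible region is unbounded (it extends along (0, 1), (1, 0)), but C strictly increases along every unbounded feasible direction, so there is no improving ray and the minimum is attained at a vertex.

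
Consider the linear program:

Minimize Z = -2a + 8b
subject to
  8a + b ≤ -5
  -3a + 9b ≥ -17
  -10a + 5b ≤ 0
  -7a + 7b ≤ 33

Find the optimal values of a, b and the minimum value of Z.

a = -17/15, b = -34/15, minimum Z = -238/15

The binding constraints are -3a + 9b = -17 and -10a + 5b = 0.
Solving simultaneously gives a = -17/15, b = -34/15.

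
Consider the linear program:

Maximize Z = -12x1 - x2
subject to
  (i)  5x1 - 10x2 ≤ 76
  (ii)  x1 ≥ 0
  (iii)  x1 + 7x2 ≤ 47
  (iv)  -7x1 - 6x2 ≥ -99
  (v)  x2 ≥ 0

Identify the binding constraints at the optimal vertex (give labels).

(ii) and (v)

Extreme points and Z = -12x1 - x2:
  (0, 47/7) → Z = -47/7
  (0, 0) → Z = 0
  (411/43, 230/43) → Z = -5162/43
  (99/7, 0) → Z = -1188/7

The maximum is at (0, 0). Substituting into each constraint, equality holds for (ii) and (v); the remaining constraints have slack.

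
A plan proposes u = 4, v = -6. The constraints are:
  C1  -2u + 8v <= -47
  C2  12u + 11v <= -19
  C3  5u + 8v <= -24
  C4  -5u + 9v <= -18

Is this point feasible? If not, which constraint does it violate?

not feasible — violates C2

Constraint C2: 12u + 11v = -18, which is not ≤ -19. All other constraints are satisfied.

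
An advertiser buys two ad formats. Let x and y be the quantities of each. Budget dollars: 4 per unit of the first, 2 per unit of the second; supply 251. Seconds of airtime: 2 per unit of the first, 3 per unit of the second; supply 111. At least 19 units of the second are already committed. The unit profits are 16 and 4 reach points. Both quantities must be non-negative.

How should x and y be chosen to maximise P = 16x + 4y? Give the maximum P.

x = 27, y = 19, maximum P = 508

Extreme points and P = 16x + 4y:
  (0, 37) → P = 148
  (0, 19) → P = 76
  (27, 19) → P = 508

At the optimal vertex, 2x + 3y = 111 and y = 19.
Solving simultaneously gives x = 27, y = 19.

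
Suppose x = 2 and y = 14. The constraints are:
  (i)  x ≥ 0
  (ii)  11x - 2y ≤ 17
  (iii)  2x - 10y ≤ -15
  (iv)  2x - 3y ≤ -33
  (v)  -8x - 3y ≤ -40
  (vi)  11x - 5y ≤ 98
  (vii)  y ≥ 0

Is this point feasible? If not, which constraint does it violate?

(i): 2 ≥ 0 ✓
(ii): -6 ≤ 17 ✓
(iii): -136 ≤ -15 ✓
(iv): -38 ≤ -33 ✓
(v): -58 ≤ -40 ✓
(vi): -48 ≤ 98 ✓
(vii): 14 ≥ 0 ✓

feasible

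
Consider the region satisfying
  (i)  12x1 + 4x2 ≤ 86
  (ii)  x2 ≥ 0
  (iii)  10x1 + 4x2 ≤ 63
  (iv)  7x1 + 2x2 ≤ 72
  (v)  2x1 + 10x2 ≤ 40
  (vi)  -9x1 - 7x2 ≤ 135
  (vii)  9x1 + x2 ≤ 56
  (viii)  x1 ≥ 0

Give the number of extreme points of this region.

Intersecting each pair of boundary lines and keeping only the points that satisfy every inequality leaves:
  (56/9, 0)
  (0, 0)
  (235/46, 137/46)
  (161/26, 7/26)
  (0, 4)

5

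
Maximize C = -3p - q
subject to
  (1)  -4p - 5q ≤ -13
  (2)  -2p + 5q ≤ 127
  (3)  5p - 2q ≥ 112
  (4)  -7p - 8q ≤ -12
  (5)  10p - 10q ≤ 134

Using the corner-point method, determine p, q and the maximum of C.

Extreme points and C = -3p - q:
  (814/21, 859/21) → C = -3301/21
  (194/3, 769/15) → C = -3679/15
  (142/5, 15) → C = -501/5

The optimum lies where 5p - 2q = 112 and 10p - 10q = 134.
Solving simultaneously gives p = 142/5, q = 15.

p = 142/5, q = 15, maximum C = -501/5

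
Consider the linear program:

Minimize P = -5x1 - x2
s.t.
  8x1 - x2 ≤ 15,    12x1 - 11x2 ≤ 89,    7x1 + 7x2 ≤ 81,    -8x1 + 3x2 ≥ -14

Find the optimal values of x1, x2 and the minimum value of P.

x1 = 62/21, x2 = 181/21, minimum P = -491/21

The feasible region is unbounded (it extends along (-11, -12), (-1, 1)), but P strictly increases along every unbounded feasible direction, so there is no improving ray and the minimum is attained at a vertex.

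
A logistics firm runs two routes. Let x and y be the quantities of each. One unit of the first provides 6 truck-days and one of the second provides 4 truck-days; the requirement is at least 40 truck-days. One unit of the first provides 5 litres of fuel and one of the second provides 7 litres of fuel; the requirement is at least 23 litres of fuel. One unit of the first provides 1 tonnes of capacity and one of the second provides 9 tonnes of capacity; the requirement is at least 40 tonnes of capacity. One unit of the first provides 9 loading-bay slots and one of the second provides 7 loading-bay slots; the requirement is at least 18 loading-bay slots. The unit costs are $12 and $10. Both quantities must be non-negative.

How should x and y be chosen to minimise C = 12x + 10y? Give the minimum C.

The feasible region is unbounded (it extends along (0, 1), (1, 0)), but C strictly increases along every unbounded feasible direction, so there is no improving ray and the minimum is attained at a vertex.

The binding constraints are 6x + 4y = 40 and x + 9y = 40.
Solving simultaneously gives x = 4, y = 4.

x = 4, y = 4, minimum C = 88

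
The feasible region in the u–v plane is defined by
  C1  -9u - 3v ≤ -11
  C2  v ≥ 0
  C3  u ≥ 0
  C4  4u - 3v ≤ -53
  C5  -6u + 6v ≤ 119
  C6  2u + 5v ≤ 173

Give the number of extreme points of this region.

3

Of the 15 pairwise boundary intersections, those satisfying every inequality are:
  (0, 53/3)
  (0, 119/6)
  (13/2, 79/3)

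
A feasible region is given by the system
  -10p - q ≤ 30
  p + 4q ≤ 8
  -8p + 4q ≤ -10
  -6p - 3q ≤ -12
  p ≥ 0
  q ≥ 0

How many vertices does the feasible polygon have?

The feasible vertices (each the meet of two boundaries and inside every other half-plane) are:
  (2, 3/2)
  (8, 0)
  (13/8, 3/4)
  (2, 0)

4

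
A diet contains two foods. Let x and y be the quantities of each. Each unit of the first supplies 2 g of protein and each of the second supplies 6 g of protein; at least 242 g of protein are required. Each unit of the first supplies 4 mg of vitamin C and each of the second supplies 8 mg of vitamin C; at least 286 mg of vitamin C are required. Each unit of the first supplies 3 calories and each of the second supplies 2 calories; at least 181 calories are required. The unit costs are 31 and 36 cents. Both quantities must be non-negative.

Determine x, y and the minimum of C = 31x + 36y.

x = 43, y = 26, minimum C = 2269

Corner points and C = 31x + 36y:
  (0, 181/2) → C = 3258
  (121, 0) → C = 3751
  (43, 26) → C = 2269
The feasible region is unbounded (it extends along (0, 1), (1, 0)), but C strictly increases along every unbounded feasible direction, so there is no improving ray and the minimum is attained at a vertex.

The optimum lies where 2x + 6y = 242 and 3x + 2y = 181.
Solving simultaneously gives x = 43, y = 26.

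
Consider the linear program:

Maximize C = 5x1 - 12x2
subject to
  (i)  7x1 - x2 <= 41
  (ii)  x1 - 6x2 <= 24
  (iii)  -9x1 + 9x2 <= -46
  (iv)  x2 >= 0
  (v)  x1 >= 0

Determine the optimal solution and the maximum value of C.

x1 = 41/7, x2 = 0, maximum C = 205/7

Vertices and C = 5x1 - 12x2:
  (323/54, 47/54) → C = 1051/54
  (41/7, 0) → C = 205/7
  (46/9, 0) → C = 230/9

The optimum lies where 7x1 - x2 = 41 and x2 = 0.
Solving simultaneously gives x1 = 41/7, x2 = 0.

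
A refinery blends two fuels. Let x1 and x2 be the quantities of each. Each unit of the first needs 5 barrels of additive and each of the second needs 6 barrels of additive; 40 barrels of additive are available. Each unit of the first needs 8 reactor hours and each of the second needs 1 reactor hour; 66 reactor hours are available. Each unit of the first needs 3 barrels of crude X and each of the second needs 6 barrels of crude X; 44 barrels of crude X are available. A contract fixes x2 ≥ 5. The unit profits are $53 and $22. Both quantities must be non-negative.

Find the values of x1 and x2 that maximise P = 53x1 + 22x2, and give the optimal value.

x1 = 2, x2 = 5, maximum P = 216

Extreme points and P = 53x1 + 22x2:
  (0, 20/3) → P = 440/3
  (0, 5) → P = 110
  (2, 5) → P = 216

The binding constraints are 5x1 + 6x2 = 40 and x2 = 5.
Solving simultaneously gives x1 = 2, x2 = 5.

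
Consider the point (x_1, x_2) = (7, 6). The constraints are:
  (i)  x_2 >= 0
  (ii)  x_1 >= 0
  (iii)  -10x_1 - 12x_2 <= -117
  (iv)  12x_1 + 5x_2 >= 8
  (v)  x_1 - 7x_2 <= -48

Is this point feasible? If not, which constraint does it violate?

not feasible — violates (v)

Constraint (v): x_1 - 7x_2 = -35, which is not ≤ -48. All other constraints are satisfied.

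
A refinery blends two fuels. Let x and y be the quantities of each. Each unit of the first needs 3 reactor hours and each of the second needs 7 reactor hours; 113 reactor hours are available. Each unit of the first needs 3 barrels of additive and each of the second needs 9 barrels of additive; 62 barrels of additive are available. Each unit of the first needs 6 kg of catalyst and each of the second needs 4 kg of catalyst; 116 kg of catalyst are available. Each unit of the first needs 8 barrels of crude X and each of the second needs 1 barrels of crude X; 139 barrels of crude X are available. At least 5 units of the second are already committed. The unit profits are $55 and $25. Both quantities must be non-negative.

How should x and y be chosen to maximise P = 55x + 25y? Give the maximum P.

x = 17/3, y = 5, maximum P = 1310/3

Feasible corners and P = 55x + 25y:
  (0, 62/9) → P = 1550/9
  (0, 5) → P = 125
  (17/3, 5) → P = 1310/3

The optimum lies where 3x + 9y = 62 and y = 5.
Solving simultaneously gives x = 17/3, y = 5.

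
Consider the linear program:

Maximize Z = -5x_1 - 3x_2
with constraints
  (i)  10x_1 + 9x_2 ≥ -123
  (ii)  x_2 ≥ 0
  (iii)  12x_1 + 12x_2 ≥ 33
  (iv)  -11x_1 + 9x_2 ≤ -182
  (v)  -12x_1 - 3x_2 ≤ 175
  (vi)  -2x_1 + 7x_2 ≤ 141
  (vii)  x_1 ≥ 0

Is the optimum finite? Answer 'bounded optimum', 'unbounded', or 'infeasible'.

bounded optimum

Extreme points and Z = -5x_1 - 3x_2:
  (182/11, 0) → Z = -910/11
  (2543/59, 1915/59) → Z = -18460/59
The feasible region has finitely many vertices and no improving ray; the maximum is -910/11 at (182/11, 0).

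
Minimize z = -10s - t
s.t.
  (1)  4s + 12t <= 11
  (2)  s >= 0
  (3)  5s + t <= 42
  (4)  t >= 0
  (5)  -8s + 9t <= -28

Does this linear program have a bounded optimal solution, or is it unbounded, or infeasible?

The boundaries 4s + 12t = 11 and s = 0 meet at (0, 11/12), but that point violates -8s + 9t ≤ -28. Every candidate vertex is excluded by some other constraint, so the feasible region is empty.

infeasible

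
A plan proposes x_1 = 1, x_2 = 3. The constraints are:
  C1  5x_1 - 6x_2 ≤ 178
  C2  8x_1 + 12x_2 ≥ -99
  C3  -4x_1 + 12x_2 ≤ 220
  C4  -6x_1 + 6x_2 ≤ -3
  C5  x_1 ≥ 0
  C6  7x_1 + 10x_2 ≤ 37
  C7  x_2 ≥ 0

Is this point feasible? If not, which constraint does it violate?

not feasible — violates C4

Constraint C4: -6x_1 + 6x_2 = 12, which is not ≤ -3. All other constraints are satisfied.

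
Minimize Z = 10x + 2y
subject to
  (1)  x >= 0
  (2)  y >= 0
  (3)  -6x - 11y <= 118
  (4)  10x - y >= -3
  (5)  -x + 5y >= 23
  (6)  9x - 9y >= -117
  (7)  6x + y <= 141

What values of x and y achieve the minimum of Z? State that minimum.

x = 8/49, y = 227/49, minimum Z = 534/49

Corner points and Z = 10x + 2y:
  (8/49, 227/49) → Z = 534/49
  (10/9, 127/9) → Z = 118/3
  (22, 9) → Z = 238
  (128/7, 219/7) → Z = 1718/7

At the optimal vertex, 10x - y = -3 and -x + 5y = 23.
Solving simultaneously gives x = 8/49, y = 227/49.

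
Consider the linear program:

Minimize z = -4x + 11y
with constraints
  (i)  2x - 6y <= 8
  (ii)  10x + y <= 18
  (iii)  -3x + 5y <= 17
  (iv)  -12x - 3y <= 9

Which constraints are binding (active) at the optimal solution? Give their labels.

Feasible corners and z = -4x + 11y:
  (58/31, -22/31) → z = -474/31
  (-5/13, -19/13) → z = -189/13
  (73/53, 224/53) → z = 2172/53
  (-32/23, 59/23) → z = 777/23

The minimum is at (58/31, -22/31). Substituting into each constraint, equality holds for (i) and (ii); the remaining constraints have slack.

(i) and (ii)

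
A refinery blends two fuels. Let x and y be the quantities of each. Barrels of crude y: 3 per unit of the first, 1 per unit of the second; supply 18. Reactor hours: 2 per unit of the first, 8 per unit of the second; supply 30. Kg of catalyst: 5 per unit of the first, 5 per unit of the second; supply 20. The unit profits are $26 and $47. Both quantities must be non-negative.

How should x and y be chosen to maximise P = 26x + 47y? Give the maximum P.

x = 1/3, y = 11/3, maximum P = 181

Feasible corners and P = 26x + 47y:
  (0, 0) → P = 0
  (0, 15/4) → P = 705/4
  (4, 0) → P = 104
  (1/3, 11/3) → P = 181

The optimum lies where 2x + 8y = 30 and 5x + 5y = 20.
Solving simultaneously gives x = 1/3, y = 11/3.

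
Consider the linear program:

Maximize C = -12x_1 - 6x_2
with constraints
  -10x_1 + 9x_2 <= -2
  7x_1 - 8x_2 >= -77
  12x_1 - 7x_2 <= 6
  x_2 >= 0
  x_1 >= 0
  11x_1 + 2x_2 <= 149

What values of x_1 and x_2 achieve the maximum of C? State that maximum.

x_1 = 1/5, x_2 = 0, maximum C = -12/5

Feasible corners and C = -12x_1 - 6x_2:
  (20/19, 18/19) → C = -348/19
  (1/5, 0) → C = -12/5
  (1/2, 0) → C = -6

At the optimal vertex, -10x_1 + 9x_2 = -2 and x_2 = 0.
Solving simultaneously gives x_1 = 1/5, x_2 = 0.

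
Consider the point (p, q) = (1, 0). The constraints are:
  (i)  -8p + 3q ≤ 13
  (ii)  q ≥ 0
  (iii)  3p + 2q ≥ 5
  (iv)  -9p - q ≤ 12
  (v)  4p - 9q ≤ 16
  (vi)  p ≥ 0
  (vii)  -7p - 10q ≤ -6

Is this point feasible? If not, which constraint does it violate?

Constraint (iii): 3p + 2q = 3, which is not ≥ 5. All other constraints are satisfied.

not feasible — violates (iii)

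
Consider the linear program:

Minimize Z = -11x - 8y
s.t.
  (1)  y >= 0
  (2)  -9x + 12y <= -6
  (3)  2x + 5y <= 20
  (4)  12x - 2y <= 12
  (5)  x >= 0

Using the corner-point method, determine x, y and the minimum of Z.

x = 22/21, y = 2/7, minimum Z = -290/21

Feasible corners and Z = -11x - 8y:
  (2/3, 0) → Z = -22/3
  (1, 0) → Z = -11
  (22/21, 2/7) → Z = -290/21

The binding constraints are -9x + 12y = -6 and 12x - 2y = 12.
Solving simultaneously gives x = 22/21, y = 2/7.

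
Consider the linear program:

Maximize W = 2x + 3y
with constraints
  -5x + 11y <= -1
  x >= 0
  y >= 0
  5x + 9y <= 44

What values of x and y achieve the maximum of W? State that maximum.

Vertices and W = 2x + 3y:
  (1/5, 0) → W = 2/5
  (493/100, 43/20) → W = 1631/100
  (44/5, 0) → W = 88/5

The binding constraints are y = 0 and 5x + 9y = 44.
Solving simultaneously gives x = 44/5, y = 0.

x = 44/5, y = 0, maximum W = 88/5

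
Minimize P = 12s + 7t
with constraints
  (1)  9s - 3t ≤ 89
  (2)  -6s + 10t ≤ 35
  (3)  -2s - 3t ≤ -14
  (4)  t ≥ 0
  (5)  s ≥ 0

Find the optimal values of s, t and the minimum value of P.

s = 35/38, t = 77/19, minimum P = 749/19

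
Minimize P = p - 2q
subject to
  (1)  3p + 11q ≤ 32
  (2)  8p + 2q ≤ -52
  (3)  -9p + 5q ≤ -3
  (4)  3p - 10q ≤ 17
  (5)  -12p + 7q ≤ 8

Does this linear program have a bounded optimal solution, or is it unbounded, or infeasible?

infeasible

The boundaries 3p + 11q = 32 and -9p + 5q = -3 meet at (193/114, 93/38), but that point violates 8p + 2q ≤ -52. Every candidate vertex is excluded by some other constraint, so the feasible region is empty.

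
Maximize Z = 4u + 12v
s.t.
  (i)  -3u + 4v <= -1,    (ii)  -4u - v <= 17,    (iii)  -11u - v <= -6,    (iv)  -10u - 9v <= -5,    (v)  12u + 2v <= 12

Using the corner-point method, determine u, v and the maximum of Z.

Corner points and Z = 4u + 12v:
  (25/47, 7/47) → Z = 184/47
  (25/27, 4/9) → Z = 244/27
  (49/89, -5/89) → Z = 136/89
  (49/44, -15/22) → Z = -41/11

The binding constraints are -3u + 4v = -1 and 12u + 2v = 12.
Solving simultaneously gives u = 25/27, v = 4/9.

u = 25/27, v = 4/9, maximum Z = 244/27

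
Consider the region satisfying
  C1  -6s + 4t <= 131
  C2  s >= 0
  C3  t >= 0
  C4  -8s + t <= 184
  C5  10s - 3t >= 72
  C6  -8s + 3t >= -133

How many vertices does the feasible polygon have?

Pairwise boundary intersections that survive every other constraint:
  (681/22, 871/11)
  (925/14, 923/7)
  (36/5, 0)
  (133/8, 0)

4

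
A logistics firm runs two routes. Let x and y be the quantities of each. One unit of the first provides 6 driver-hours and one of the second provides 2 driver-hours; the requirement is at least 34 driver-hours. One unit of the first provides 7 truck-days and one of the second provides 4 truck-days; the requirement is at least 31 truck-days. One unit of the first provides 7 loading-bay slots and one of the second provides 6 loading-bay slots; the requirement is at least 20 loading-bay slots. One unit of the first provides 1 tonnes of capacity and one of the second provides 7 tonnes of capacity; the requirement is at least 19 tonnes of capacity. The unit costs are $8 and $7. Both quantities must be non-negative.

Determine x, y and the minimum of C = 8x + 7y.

Corner points and C = 8x + 7y:
  (0, 17) → C = 119
  (19, 0) → C = 152
  (5, 2) → C = 54
The feasible region is unbounded (it extends along (0, 1), (1, 0)), but C strictly increases along every unbounded feasible direction, so there is no improving ray and the minimum is attained at a vertex.

The binding constraints are 6x + 2y = 34 and x + 7y = 19.
Solving simultaneously gives x = 5, y = 2.

x = 5, y = 2, minimum C = 54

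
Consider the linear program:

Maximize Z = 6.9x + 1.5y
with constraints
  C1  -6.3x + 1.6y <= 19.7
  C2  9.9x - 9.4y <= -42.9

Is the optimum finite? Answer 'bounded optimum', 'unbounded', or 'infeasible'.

From the feasible point (-5827/2169, 418/241), moving in the direction (9.4, 9.9) keeps every constraint satisfied while Z increases without bound.

unbounded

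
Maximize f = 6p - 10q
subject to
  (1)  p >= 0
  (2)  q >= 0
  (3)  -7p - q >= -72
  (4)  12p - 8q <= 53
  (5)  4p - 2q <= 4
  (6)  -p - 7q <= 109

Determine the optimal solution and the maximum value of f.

p = 1, q = 0, maximum f = 6

Extreme points and f = 6p - 10q:
  (0, 0) → f = 0
  (0, 72) → f = -720
  (1, 0) → f = 6
  (74/9, 130/9) → f = -856/9

At the optimal vertex, q = 0 and 4p - 2q = 4.
Solving simultaneously gives p = 1, q = 0.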